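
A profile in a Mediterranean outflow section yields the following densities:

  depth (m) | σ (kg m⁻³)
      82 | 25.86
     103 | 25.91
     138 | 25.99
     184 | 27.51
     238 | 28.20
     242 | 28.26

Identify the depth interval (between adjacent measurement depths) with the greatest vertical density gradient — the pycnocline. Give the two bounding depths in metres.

138–184 m

Compute the density gradient over each adjacent pair:
  82–103 m: Δρ/Δz = 0.05/21 = 2.4 × 10⁻³ kg m⁻⁴
  103–138 m: Δρ/Δz = 0.08/35 = 2.3 × 10⁻³ kg m⁻⁴
  138–184 m: Δρ/Δz = 1.52/46 = 0.033 kg m⁻⁴
  184–238 m: Δρ/Δz = 0.69/54 = 0.013 kg m⁻⁴
  238–242 m: Δρ/Δz = 0.06/4 = 0.015 kg m⁻⁴
The largest gradient is in the 138–184 m interval — the pycnocline.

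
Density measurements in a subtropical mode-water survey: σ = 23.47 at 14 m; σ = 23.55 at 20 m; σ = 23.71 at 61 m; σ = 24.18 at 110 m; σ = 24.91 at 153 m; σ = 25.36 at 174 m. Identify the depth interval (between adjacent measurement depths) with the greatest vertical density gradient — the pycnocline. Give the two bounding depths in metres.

Compute the density gradient over each adjacent pair:
  14–20 m: Δρ/Δz = 0.08/6 = 0.013 kg m⁻⁴
  20–61 m: Δρ/Δz = 0.16/41 = 3.9 × 10⁻³ kg m⁻⁴
  61–110 m: Δρ/Δz = 0.47/49 = 9.6 × 10⁻³ kg m⁻⁴
  110–153 m: Δρ/Δz = 0.73/43 = 0.017 kg m⁻⁴
  153–174 m: Δρ/Δz = 0.45/21 = 0.021 kg m⁻⁴
The largest gradient is in the 153–174 m interval — the pycnocline.

153–174 m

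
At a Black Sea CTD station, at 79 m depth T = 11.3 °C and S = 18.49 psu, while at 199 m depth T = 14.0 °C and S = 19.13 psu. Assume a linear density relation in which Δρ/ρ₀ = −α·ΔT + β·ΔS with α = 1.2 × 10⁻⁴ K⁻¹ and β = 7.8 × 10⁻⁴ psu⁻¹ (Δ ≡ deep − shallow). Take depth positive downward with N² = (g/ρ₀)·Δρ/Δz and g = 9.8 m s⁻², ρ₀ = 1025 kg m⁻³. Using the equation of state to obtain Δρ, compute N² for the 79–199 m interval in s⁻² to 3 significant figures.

ΔT = +2.7 K, ΔS = +0.64 psu (deep − shallow).
Δρ/ρ₀ = −αΔT + βΔS = -3.24 × 10⁻⁴ + 4.992 × 10⁻⁴ = 1.752 × 10⁻⁴, so Δρ ≈ 0.1796 kg m⁻³.
N² = (g/ρ₀)·Δρ/Δz = g·(Δρ/ρ₀)/Δz = 9.8 × 1.752 × 10⁻⁴ / 120 = 1.4308 × 10⁻⁵ s⁻² ≈ 1.43 × 10⁻⁵ s⁻².

1.43 × 10⁻⁵ s⁻²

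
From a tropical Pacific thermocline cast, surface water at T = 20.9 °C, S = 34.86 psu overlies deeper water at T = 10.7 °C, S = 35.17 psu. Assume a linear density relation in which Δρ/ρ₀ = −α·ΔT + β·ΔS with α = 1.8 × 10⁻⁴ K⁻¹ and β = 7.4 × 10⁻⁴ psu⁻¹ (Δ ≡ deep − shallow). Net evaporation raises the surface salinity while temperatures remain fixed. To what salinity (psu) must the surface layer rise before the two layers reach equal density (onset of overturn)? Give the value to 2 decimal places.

Neutral buoyancy requires −α(T_deep − T_surf) + β(S_deep − S_surf′) = 0.
S_surf′ = S_deep − (α/β)·ΔT = 35.17 − (1.8 × 10⁻⁴/7.4 × 10⁻⁴)·(-10.2) = 37.6511 psu.
Increase required: 37.6511 − 34.86 = 2.7911 psu.

37.65 psu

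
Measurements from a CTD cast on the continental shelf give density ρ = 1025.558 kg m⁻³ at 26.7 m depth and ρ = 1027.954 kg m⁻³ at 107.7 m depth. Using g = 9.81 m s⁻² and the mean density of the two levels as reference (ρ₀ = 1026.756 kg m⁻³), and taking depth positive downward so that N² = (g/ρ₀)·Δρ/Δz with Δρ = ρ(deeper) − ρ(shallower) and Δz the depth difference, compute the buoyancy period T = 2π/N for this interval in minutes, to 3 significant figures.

Δρ = 1027.954 − 1025.558 = 2.396 kg m⁻³ over Δz = 107.7 − 26.7 = 81 m.
N² = (9.81/1026.756) × (2.396/81) = 2.8262 × 10⁻⁴ s⁻².
N = √(2.8262 × 10⁻⁴) = 0.016811 rad s⁻¹, so T = 2π/N = 373.75 s = 6.2292 min ≈ 6.23 min.
A positive N² confirms static stability across the interval.

6.23 min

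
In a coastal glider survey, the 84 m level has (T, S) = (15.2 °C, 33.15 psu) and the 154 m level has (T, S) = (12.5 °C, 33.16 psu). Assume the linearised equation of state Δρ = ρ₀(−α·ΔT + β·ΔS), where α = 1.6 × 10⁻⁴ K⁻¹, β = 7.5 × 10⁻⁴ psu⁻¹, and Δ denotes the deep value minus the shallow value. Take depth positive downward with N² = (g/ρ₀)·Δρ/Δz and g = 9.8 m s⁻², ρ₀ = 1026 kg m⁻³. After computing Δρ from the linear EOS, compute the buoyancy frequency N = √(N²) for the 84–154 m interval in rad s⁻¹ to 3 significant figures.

ΔT = -2.7 K, ΔS = +0.01 psu (deep − shallow).
Δρ/ρ₀ = −αΔT + βΔS = 4.32 × 10⁻⁴ + 7.50 × 10⁻⁶ = 4.395 × 10⁻⁴, so Δρ ≈ 0.4509 kg m⁻³.
N² = (g/ρ₀)·Δρ/Δz = g·(Δρ/ρ₀)/Δz = 9.8 × 4.395 × 10⁻⁴ / 70 = 6.1530 × 10⁻⁵ s⁻².
N = √(6.1530 × 10⁻⁵) = 7.8441 × 10⁻³ rad s⁻¹ ≈ 7.84 × 10⁻³ rad s⁻¹.

7.84 × 10⁻³ rad s⁻¹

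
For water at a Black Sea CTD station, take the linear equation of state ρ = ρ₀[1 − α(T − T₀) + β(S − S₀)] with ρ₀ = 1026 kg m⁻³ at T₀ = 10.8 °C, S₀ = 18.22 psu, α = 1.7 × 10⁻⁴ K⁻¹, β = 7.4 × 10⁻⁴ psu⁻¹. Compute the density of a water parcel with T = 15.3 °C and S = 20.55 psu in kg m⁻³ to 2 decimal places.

1026.98 kg m⁻³

T − T₀ = +4.5 K, S − S₀ = +2.33 psu.
Bracket = 1 − α·(+4.5) + β·(+2.33) = 1 + (9.592 × 10⁻⁴) = 1.0009592.
ρ = 1026 × 1.0009592 = 1026.98 kg m⁻³.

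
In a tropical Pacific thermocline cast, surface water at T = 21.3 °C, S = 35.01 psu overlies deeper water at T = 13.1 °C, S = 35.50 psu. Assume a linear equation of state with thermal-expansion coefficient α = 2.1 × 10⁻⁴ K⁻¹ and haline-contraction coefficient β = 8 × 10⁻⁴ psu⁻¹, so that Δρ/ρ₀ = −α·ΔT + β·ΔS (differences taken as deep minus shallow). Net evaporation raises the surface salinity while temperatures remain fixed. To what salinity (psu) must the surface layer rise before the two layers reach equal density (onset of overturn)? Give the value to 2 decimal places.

Neutral buoyancy requires −α(T_deep − T_surf) + β(S_deep − S_surf′) = 0.
S_surf′ = S_deep − (α/β)·ΔT = 35.50 − (2.1 × 10⁻⁴/8 × 10⁻⁴)·(-8.2) = 37.6525 psu.
Increase required: 37.6525 − 35.01 = 2.6425 psu.

37.65 psu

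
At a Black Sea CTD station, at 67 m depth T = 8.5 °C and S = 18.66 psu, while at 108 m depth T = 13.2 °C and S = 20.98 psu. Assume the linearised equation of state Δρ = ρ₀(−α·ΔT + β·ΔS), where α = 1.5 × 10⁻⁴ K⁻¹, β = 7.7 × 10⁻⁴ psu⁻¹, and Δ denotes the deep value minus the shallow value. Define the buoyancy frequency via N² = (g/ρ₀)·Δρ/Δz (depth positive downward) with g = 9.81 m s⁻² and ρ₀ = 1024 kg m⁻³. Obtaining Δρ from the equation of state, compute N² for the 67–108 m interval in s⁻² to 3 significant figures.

2.59 × 10⁻⁴ s⁻²

ΔT = +4.7 K, ΔS = +2.32 psu (deep − shallow).
Δρ/ρ₀ = −αΔT + βΔS = -7.05 × 10⁻⁴ + 1.7864 × 10⁻³ = 1.0814 × 10⁻³, so Δρ ≈ 1.107 kg m⁻³.
N² = (g/ρ₀)·Δρ/Δz = g·(Δρ/ρ₀)/Δz = 9.81 × 1.0814 × 10⁻³ / 41 = 2.5874 × 10⁻⁴ s⁻² ≈ 2.59 × 10⁻⁴ s⁻².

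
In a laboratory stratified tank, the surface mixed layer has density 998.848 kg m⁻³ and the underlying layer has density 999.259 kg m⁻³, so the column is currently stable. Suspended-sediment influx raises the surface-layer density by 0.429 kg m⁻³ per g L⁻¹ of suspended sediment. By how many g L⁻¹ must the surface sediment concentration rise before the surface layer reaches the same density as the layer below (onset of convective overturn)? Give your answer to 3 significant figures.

0.958 g L⁻¹

Density deficit of the surface layer: 999.259 − 998.848 = 0.411 kg m⁻³.
Required change = 0.411 / 0.429 = 0.958 g L⁻¹.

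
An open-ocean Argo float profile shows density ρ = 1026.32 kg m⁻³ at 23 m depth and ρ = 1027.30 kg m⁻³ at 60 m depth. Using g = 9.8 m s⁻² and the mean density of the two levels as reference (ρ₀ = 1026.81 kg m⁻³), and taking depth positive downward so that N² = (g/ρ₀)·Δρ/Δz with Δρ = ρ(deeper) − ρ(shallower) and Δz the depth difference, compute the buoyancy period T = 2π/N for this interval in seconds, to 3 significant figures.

Δρ = 1027.30 − 1026.32 = 0.98 kg m⁻³ over Δz = 60 − 23 = 37 m.
N² = (9.8/1026.81) × (0.98/37) = 2.5279 × 10⁻⁴ s⁻².
N = √(2.5279 × 10⁻⁴) = 0.015899 rad s⁻¹, so T = 2π/N = 395.19 s ≈ 395 s.
N² > 0, so the interval is statically stable.

395 s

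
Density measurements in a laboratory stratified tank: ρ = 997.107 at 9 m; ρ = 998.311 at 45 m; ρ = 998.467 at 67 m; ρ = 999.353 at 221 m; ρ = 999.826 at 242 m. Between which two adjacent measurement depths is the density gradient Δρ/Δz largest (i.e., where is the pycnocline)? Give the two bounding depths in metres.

9–45 m

Compute the density gradient over each adjacent pair:
  9–45 m: Δρ/Δz = 1.204/36 = 0.033 kg m⁻⁴
  45–67 m: Δρ/Δz = 0.156/22 = 7.1 × 10⁻³ kg m⁻⁴
  67–221 m: Δρ/Δz = 0.886/154 = 5.8 × 10⁻³ kg m⁻⁴
  221–242 m: Δρ/Δz = 0.473/21 = 0.023 kg m⁻⁴
The largest gradient is in the 9–45 m interval — the pycnocline.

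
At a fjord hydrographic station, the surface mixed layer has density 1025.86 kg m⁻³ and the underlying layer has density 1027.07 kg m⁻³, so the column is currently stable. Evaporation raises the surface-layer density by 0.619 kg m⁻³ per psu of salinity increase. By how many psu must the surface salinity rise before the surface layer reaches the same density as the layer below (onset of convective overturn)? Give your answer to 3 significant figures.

1.95 psu

Density deficit of the surface layer: 1027.07 − 1025.86 = 1.21 kg m⁻³.
Required change = 1.21 / 0.619 = 1.95 psu.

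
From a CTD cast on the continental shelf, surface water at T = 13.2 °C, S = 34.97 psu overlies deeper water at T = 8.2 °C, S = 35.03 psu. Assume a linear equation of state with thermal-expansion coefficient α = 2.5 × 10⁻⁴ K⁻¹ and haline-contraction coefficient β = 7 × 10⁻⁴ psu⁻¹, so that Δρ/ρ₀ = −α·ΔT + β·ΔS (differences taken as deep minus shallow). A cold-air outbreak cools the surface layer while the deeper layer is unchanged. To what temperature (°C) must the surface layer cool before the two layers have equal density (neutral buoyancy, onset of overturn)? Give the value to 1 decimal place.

Neutral buoyancy requires Δρ = 0, i.e. −α(T_deep − T_surf′) + β(S_deep − S_surf) = 0.
T_surf′ = T_deep − (β/α)·ΔS = 8.2 − (7 × 10⁻⁴/2.5 × 10⁻⁴)·(+0.06) = 8.032 °C.
Cooling required: 13.2 − (8.032) = 5.168 °C.

8.0 °C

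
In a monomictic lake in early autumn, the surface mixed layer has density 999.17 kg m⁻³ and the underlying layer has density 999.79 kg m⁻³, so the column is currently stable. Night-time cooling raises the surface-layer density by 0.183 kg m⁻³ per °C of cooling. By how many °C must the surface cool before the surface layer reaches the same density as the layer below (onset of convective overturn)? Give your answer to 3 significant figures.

3.39 °C

Density deficit of the surface layer: 999.79 − 999.17 = 0.62 kg m⁻³.
Required change = 0.62 / 0.183 = 3.39 °C.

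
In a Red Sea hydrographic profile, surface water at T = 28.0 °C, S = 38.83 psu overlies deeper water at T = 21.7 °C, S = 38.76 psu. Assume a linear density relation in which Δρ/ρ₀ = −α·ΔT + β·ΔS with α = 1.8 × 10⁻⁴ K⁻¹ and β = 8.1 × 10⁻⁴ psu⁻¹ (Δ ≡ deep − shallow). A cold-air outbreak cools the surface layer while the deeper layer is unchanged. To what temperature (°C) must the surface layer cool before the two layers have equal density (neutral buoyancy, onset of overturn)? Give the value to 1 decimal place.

22.0 °C

Neutral buoyancy requires Δρ = 0, i.e. −α(T_deep − T_surf′) + β(S_deep − S_surf) = 0.
T_surf′ = T_deep − (β/α)·ΔS = 21.7 − (8.1 × 10⁻⁴/1.8 × 10⁻⁴)·(-0.07) = 22.015 °C.
Cooling required: 28.0 − (22.015) = 5.985 °C.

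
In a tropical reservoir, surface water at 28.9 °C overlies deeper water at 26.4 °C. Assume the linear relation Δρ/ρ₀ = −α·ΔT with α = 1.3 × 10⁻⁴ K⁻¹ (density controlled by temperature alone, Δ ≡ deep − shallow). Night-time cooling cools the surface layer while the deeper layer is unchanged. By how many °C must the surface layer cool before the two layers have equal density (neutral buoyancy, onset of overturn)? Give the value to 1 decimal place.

2.5 °C

With temperature the only control, equal density requires T_surf′ = T_deep.
T_surf′ = 26.4 °C.
Cooling required: 28.9 − 26.4 = 2.5 °C.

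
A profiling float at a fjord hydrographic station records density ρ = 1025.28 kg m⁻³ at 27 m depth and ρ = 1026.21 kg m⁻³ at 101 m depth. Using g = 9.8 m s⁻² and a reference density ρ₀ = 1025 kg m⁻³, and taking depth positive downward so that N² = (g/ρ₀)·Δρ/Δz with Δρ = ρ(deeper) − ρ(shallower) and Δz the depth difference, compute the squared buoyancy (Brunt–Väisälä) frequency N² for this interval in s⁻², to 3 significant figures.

1.20 × 10⁻⁴ s⁻²

Δρ = 1026.21 − 1025.28 = 0.93 kg m⁻³ over Δz = 101 − 27 = 74 m.
N² = (9.8/1025) × (0.93/74) = 1.2016 × 10⁻⁴ s⁻² ≈ 1.20 × 10⁻⁴ s⁻².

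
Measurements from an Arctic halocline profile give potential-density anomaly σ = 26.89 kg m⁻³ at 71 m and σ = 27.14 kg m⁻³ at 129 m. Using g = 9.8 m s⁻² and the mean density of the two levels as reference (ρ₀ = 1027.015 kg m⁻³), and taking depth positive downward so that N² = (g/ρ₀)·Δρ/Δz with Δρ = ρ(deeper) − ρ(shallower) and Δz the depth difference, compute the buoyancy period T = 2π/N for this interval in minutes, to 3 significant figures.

16.3 min

Δρ = 1027.14 − 1026.89 = 0.25 kg m⁻³ over Δz = 129 − 71 = 58 m.
N² = (9.8/1027.015) × (0.25/58) = 4.1130 × 10⁻⁵ s⁻².
N = √(4.1130 × 10⁻⁵) = 6.4133 × 10⁻³ rad s⁻¹, so T = 2π/N = 979.71 s = 16.329 min ≈ 16.3 min.
A positive N² confirms static stability across the interval.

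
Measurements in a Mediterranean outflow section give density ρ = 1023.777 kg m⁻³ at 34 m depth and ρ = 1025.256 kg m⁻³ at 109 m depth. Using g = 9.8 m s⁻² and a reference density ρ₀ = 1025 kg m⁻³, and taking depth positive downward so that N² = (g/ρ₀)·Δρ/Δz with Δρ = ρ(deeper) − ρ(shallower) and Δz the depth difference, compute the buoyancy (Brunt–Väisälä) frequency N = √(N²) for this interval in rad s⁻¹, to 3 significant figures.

0.0137 rad s⁻¹

Δρ = 1025.256 − 1023.777 = 1.479 kg m⁻³ over Δz = 109 − 34 = 75 m.
N² = (9.8/1025) × (1.479/75) = 1.8854 × 10⁻⁴ s⁻².
N = √(1.8854 × 10⁻⁴) = 0.013731 rad s⁻¹ ≈ 0.0137 rad s⁻¹.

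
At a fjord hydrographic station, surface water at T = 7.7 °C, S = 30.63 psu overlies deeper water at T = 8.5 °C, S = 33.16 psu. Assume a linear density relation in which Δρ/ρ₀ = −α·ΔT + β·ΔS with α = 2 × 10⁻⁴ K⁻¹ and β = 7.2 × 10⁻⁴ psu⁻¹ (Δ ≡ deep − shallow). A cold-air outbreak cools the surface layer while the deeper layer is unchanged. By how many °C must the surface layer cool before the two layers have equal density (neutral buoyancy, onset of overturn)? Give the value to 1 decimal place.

8.3 °C

Neutral buoyancy requires Δρ = 0, i.e. −α(T_deep − T_surf′) + β(S_deep − S_surf) = 0.
T_surf′ = T_deep − (β/α)·ΔS = 8.5 − (7.2 × 10⁻⁴/2 × 10⁻⁴)·(+2.53) = -0.608 °C.
Cooling required: 7.7 − (-0.608) = 8.308 °C.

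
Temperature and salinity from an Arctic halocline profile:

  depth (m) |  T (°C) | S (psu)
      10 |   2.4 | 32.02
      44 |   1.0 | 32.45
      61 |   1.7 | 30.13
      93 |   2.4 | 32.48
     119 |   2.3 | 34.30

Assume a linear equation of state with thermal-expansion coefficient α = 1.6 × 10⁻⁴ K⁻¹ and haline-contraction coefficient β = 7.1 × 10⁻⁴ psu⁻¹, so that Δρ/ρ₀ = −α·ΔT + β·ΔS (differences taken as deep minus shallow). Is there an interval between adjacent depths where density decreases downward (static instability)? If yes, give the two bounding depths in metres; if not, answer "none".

Evaluate Δρ/ρ₀ = −αΔT + βΔS across each adjacent pair:
  10–44 m: −αΔT+βΔS = −(1.6 × 10⁻⁴)(-1.4)+(7.1 × 10⁻⁴)(+0.43) = 5.3 × 10⁻⁴ → stable
  44–61 m: −αΔT+βΔS = −(1.6 × 10⁻⁴)(+0.7)+(7.1 × 10⁻⁴)(-2.32) = -1.8 × 10⁻³ → UNSTABLE
  61–93 m: −αΔT+βΔS = −(1.6 × 10⁻⁴)(+0.7)+(7.1 × 10⁻⁴)(+2.35) = 1.6 × 10⁻³ → stable
  93–119 m: −αΔT+βΔS = −(1.6 × 10⁻⁴)(-0.1)+(7.1 × 10⁻⁴)(+1.82) = 1.3 × 10⁻³ → stable
The 44–61 m interval has Δρ < 0: lighter water underlies denser water.

44–61 m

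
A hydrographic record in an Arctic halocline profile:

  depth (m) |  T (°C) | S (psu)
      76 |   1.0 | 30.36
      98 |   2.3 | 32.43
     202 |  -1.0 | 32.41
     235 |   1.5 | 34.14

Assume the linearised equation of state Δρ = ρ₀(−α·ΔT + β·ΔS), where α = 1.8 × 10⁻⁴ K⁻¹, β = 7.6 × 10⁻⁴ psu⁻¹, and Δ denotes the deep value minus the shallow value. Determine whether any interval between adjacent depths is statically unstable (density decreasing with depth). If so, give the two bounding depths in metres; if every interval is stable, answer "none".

Evaluate Δρ/ρ₀ = −αΔT + βΔS across each adjacent pair:
  76–98 m: −αΔT+βΔS = −(1.8 × 10⁻⁴)(+1.3)+(7.6 × 10⁻⁴)(+2.07) = 1.3 × 10⁻³ → stable
  98–202 m: −αΔT+βΔS = −(1.8 × 10⁻⁴)(-3.3)+(7.6 × 10⁻⁴)(-0.02) = 5.8 × 10⁻⁴ → stable
  202–235 m: −αΔT+βΔS = −(1.8 × 10⁻⁴)(+2.5)+(7.6 × 10⁻⁴)(+1.73) = 8.6 × 10⁻⁴ → stable
Every interval has Δρ > 0: the column is stably stratified throughout.

none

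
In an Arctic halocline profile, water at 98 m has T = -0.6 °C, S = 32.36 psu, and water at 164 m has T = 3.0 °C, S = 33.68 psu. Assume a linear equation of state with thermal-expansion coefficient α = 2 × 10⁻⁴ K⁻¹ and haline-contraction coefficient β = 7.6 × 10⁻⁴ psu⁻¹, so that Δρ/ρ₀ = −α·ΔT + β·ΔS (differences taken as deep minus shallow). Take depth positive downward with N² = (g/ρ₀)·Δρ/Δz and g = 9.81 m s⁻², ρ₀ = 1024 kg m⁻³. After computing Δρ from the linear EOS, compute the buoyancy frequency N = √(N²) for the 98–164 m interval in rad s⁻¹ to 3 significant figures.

ΔT = +3.6 K, ΔS = +1.32 psu (deep − shallow).
Δρ/ρ₀ = −αΔT + βΔS = -7.20 × 10⁻⁴ + 1.0032 × 10⁻³ = 2.832 × 10⁻⁴, so Δρ ≈ 0.2900 kg m⁻³.
N² = (g/ρ₀)·Δρ/Δz = g·(Δρ/ρ₀)/Δz = 9.81 × 2.832 × 10⁻⁴ / 66 = 4.2094 × 10⁻⁵ s⁻².
N = √(4.2094 × 10⁻⁵) = 6.4880 × 10⁻³ rad s⁻¹ ≈ 6.49 × 10⁻³ rad s⁻¹.

6.49 × 10⁻³ rad s⁻¹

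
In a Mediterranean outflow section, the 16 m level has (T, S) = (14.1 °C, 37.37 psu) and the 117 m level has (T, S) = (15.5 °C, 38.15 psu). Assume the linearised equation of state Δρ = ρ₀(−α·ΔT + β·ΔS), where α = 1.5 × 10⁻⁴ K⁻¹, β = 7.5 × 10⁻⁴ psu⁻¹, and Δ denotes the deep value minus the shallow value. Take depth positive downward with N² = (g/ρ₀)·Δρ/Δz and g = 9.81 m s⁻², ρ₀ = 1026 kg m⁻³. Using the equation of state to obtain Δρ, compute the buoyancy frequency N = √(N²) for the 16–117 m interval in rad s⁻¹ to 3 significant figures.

6.04 × 10⁻³ rad s⁻¹

ΔT = +1.4 K, ΔS = +0.78 psu (deep − shallow).
Δρ/ρ₀ = −αΔT + βΔS = -2.10 × 10⁻⁴ + 5.85 × 10⁻⁴ = 3.75 × 10⁻⁴, so Δρ ≈ 0.3847 kg m⁻³.
N² = (g/ρ₀)·Δρ/Δz = g·(Δρ/ρ₀)/Δz = 9.81 × 3.75 × 10⁻⁴ / 101 = 3.6423 × 10⁻⁵ s⁻².
N = √(3.6423 × 10⁻⁵) = 6.0351 × 10⁻³ rad s⁻¹ ≈ 6.04 × 10⁻³ rad s⁻¹.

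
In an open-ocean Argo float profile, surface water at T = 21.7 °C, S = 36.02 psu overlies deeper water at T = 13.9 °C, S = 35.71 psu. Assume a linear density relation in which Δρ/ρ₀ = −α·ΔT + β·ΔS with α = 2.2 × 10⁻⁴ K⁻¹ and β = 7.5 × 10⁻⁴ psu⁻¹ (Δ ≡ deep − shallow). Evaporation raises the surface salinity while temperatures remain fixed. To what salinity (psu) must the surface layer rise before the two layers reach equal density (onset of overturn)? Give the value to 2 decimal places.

38.00 psu

Neutral buoyancy requires −α(T_deep − T_surf) + β(S_deep − S_surf′) = 0.
S_surf′ = S_deep − (α/β)·ΔT = 35.71 − (2.2 × 10⁻⁴/7.5 × 10⁻⁴)·(-7.8) = 37.9980 psu.
Increase required: 37.9980 − 36.02 = 1.9780 psu.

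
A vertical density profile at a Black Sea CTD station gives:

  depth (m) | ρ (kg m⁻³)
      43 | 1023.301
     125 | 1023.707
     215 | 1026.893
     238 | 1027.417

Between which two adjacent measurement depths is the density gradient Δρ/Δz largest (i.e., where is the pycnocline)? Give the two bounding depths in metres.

Compute the density gradient over each adjacent pair:
  43–125 m: Δρ/Δz = 0.406/82 = 5.0 × 10⁻³ kg m⁻⁴
  125–215 m: Δρ/Δz = 3.186/90 = 0.035 kg m⁻⁴
  215–238 m: Δρ/Δz = 0.524/23 = 0.023 kg m⁻⁴
The largest gradient is in the 125–215 m interval — the pycnocline.

125–215 m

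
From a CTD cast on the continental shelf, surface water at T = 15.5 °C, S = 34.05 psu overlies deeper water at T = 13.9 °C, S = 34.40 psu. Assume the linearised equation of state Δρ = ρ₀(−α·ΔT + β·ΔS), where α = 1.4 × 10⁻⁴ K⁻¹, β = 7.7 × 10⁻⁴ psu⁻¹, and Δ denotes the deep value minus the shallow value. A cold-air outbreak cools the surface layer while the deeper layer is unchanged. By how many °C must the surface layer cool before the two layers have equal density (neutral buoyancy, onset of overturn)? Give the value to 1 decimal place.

Neutral buoyancy requires Δρ = 0, i.e. −α(T_deep − T_surf′) + β(S_deep − S_surf) = 0.
T_surf′ = T_deep − (β/α)·ΔS = 13.9 − (7.7 × 10⁻⁴/1.4 × 10⁻⁴)·(+0.35) = 11.975 °C.
Cooling required: 15.5 − (11.975) = 3.525 °C.

3.5 °C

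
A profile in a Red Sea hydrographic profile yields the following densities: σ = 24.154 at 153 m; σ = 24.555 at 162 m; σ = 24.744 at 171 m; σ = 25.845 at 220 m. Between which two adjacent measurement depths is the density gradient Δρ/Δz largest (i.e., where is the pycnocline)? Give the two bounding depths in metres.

153–162 m

Compute the density gradient over each adjacent pair:
  153–162 m: Δρ/Δz = 0.401/9 = 0.045 kg m⁻⁴
  162–171 m: Δρ/Δz = 0.189/9 = 0.021 kg m⁻⁴
  171–220 m: Δρ/Δz = 1.101/49 = 0.022 kg m⁻⁴
The largest gradient is in the 153–162 m interval — the pycnocline.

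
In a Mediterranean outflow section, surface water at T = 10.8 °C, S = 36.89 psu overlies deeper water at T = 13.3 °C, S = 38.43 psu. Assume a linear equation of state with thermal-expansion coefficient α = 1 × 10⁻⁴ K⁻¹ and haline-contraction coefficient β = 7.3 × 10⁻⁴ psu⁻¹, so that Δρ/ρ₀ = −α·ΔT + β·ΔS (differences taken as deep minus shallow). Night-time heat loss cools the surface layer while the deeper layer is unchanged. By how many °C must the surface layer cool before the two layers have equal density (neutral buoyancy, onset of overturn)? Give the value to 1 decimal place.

8.7 °C

Neutral buoyancy requires Δρ = 0, i.e. −α(T_deep − T_surf′) + β(S_deep − S_surf) = 0.
T_surf′ = T_deep − (β/α)·ΔS = 13.3 − (7.3 × 10⁻⁴/1 × 10⁻⁴)·(+1.54) = 2.058 °C.
Cooling required: 10.8 − (2.058) = 8.742 °C.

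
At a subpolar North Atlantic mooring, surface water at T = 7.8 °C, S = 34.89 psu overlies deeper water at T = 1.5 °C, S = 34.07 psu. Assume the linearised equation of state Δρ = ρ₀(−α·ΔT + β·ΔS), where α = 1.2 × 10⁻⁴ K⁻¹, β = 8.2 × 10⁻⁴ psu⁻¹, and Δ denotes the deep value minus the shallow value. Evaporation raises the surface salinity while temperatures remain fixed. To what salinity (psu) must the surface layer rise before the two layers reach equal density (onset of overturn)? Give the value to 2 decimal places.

Neutral buoyancy requires −α(T_deep − T_surf) + β(S_deep − S_surf′) = 0.
S_surf′ = S_deep − (α/β)·ΔT = 34.07 − (1.2 × 10⁻⁴/8.2 × 10⁻⁴)·(-6.3) = 34.9920 psu.
Increase required: 34.9920 − 34.89 = 0.1020 psu.

34.99 psu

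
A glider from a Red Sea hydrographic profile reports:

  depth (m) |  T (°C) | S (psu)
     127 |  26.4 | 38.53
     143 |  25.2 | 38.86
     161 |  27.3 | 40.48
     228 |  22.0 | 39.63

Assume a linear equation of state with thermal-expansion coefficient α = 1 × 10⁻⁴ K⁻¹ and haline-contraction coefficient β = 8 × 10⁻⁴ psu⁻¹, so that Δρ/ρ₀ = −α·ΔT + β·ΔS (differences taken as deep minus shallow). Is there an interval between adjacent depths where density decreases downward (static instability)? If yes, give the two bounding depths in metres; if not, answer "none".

Evaluate Δρ/ρ₀ = −αΔT + βΔS across each adjacent pair:
  127–143 m: −αΔT+βΔS = −(1 × 10⁻⁴)(-1.2)+(8 × 10⁻⁴)(+0.33) = 3.8 × 10⁻⁴ → stable
  143–161 m: −αΔT+βΔS = −(1 × 10⁻⁴)(+2.1)+(8 × 10⁻⁴)(+1.62) = 1.1 × 10⁻³ → stable
  161–228 m: −αΔT+βΔS = −(1 × 10⁻⁴)(-5.3)+(8 × 10⁻⁴)(-0.85) = -1.5 × 10⁻⁴ → UNSTABLE
The 161–228 m interval has Δρ < 0: lighter water underlies denser water.

161–228 m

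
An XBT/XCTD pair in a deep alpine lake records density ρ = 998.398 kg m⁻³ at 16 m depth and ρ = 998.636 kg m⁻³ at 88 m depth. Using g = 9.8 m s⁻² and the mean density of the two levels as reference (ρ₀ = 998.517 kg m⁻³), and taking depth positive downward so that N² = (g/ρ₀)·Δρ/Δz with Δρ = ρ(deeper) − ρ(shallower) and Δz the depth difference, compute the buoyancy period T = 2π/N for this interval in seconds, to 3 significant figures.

1.10 × 10³ s

Δρ = 998.636 − 998.398 = 0.238 kg m⁻³ over Δz = 88 − 16 = 72 m.
N² = (9.8/998.517) × (0.238/72) = 3.2443 × 10⁻⁵ s⁻².
N = √(3.2443 × 10⁻⁵) = 5.6959 × 10⁻³ rad s⁻¹, so T = 2π/N = 1.1031 × 10³ s ≈ 1.10 × 10³ s.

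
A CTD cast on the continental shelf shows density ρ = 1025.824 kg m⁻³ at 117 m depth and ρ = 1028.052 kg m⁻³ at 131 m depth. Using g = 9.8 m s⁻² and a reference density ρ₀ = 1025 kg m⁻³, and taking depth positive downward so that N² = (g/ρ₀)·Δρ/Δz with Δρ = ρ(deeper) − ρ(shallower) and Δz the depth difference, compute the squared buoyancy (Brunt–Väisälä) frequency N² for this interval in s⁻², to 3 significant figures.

1.52 × 10⁻³ s⁻²

Δρ = 1028.052 − 1025.824 = 2.228 kg m⁻³ over Δz = 131 − 117 = 14 m.
N² = (9.8/1025) × (2.228/14) = 1.5216 × 10⁻³ s⁻² ≈ 1.52 × 10⁻³ s⁻².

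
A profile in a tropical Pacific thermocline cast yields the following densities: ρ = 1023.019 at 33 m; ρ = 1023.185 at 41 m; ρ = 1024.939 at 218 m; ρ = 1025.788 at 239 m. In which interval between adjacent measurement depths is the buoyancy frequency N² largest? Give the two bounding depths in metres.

218–239 m

Compute the density gradient over each adjacent pair:
  33–41 m: Δρ/Δz = 0.166/8 = 0.021 kg m⁻⁴
  41–218 m: Δρ/Δz = 1.754/177 = 9.9 × 10⁻³ kg m⁻⁴
  218–239 m: Δρ/Δz = 0.849/21 = 0.040 kg m⁻⁴
The largest gradient is in the 218–239 m interval — the pycnocline.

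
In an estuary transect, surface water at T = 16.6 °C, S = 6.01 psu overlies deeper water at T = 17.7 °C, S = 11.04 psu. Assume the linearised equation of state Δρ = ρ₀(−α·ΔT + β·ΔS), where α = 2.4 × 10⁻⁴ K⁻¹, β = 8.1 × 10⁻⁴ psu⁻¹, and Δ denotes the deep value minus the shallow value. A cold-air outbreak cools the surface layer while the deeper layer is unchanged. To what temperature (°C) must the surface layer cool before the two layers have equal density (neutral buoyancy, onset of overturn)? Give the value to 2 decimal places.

Neutral buoyancy requires Δρ = 0, i.e. −α(T_deep − T_surf′) + β(S_deep − S_surf) = 0.
T_surf′ = T_deep − (β/α)·ΔS = 17.7 − (8.1 × 10⁻⁴/2.4 × 10⁻⁴)·(+5.03) = 0.7237 °C.
Cooling required: 16.6 − (0.7237) = 15.8763 °C.

0.72 °C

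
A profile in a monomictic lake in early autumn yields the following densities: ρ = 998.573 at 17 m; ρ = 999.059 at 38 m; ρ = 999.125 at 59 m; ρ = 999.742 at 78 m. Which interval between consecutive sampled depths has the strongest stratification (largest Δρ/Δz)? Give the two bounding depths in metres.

Compute the density gradient over each adjacent pair:
  17–38 m: Δρ/Δz = 0.486/21 = 0.023 kg m⁻⁴
  38–59 m: Δρ/Δz = 0.066/21 = 3.1 × 10⁻³ kg m⁻⁴
  59–78 m: Δρ/Δz = 0.617/19 = 0.032 kg m⁻⁴
The largest gradient is in the 59–78 m interval — the pycnocline.

59–78 m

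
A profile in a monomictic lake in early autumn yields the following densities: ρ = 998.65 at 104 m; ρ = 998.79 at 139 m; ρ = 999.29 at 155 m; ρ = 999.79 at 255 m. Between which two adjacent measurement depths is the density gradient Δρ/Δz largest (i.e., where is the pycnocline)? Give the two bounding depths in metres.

Compute the density gradient over each adjacent pair:
  104–139 m: Δρ/Δz = 0.14/35 = 4.0 × 10⁻³ kg m⁻⁴
  139–155 m: Δρ/Δz = 0.50/16 = 0.031 kg m⁻⁴
  155–255 m: Δρ/Δz = 0.50/100 = 5.0 × 10⁻³ kg m⁻⁴
The largest gradient is in the 139–155 m interval — the pycnocline.

139–155 m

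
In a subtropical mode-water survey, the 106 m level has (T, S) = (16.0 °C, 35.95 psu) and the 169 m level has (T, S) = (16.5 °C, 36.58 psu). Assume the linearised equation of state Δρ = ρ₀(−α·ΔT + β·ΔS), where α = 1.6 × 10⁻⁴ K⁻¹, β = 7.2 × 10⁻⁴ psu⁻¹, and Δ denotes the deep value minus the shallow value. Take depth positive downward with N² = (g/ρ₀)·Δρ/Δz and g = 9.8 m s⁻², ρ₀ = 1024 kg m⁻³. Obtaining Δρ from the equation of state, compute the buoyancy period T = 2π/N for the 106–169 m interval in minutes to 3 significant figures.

13.7 min

ΔT = +0.5 K, ΔS = +0.63 psu (deep − shallow).
Δρ/ρ₀ = −αΔT + βΔS = -8.00 × 10⁻⁵ + 4.536 × 10⁻⁴ = 3.736 × 10⁻⁴, so Δρ ≈ 0.3826 kg m⁻³.
N² = (g/ρ₀)·Δρ/Δz = g·(Δρ/ρ₀)/Δz = 9.8 × 3.736 × 10⁻⁴ / 63 = 5.8116 × 10⁻⁵ s⁻².
N = √(5.8116 × 10⁻⁵) = 7.6234 × 10⁻³ rad s⁻¹ → T = 2π/N = 824.20 s = 13.737 min ≈ 13.7 min.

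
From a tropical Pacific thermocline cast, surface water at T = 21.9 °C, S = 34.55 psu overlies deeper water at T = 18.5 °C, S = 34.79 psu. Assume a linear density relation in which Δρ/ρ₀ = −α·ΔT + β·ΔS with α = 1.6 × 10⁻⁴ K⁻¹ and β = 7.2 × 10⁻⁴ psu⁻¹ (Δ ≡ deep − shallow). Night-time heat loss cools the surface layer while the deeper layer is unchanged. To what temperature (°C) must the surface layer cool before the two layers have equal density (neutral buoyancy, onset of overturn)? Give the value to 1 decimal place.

17.4 °C

Neutral buoyancy requires Δρ = 0, i.e. −α(T_deep − T_surf′) + β(S_deep − S_surf) = 0.
T_surf′ = T_deep − (β/α)·ΔS = 18.5 − (7.2 × 10⁻⁴/1.6 × 10⁻⁴)·(+0.24) = 17.420 °C.
Cooling required: 21.9 − (17.420) = 4.480 °C.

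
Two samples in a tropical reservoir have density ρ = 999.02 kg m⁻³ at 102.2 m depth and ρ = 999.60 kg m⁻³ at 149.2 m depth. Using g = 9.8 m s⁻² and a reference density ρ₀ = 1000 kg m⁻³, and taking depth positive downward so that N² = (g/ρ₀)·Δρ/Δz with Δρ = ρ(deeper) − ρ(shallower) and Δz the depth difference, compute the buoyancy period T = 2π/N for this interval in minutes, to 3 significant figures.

Δρ = 999.60 − 999.02 = 0.58 kg m⁻³ over Δz = 149.2 − 102.2 = 47 m.
N² = (9.8/1000) × (0.58/47) = 1.2094 × 10⁻⁴ s⁻².
N = √(1.2094 × 10⁻⁴) = 0.010997 rad s⁻¹, so T = 2π/N = 571.35 s = 9.5225 min ≈ 9.52 min.
N² > 0, so the interval is statically stable.

9.52 min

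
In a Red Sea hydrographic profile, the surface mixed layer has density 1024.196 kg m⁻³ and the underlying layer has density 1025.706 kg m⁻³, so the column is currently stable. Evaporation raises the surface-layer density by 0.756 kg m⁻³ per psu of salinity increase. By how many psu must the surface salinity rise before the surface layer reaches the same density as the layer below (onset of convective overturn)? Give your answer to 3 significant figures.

2.00 psu

Density deficit of the surface layer: 1025.706 − 1024.196 = 1.51 kg m⁻³.
Required change = 1.51 / 0.756 = 2.00 psu.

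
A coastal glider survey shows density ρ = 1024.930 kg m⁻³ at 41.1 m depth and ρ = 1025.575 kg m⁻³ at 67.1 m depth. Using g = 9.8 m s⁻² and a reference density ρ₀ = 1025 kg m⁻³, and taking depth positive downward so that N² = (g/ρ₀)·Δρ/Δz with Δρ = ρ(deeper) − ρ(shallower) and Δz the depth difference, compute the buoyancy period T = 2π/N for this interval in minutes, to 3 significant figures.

6.80 min

Δρ = 1025.575 − 1024.930 = 0.645 kg m⁻³ over Δz = 67.1 − 41.1 = 26 m.
N² = (9.8/1025) × (0.645/26) = 2.3719 × 10⁻⁴ s⁻².
N = √(2.3719 × 10⁻⁴) = 0.015401 rad s⁻¹, so T = 2π/N = 407.97 s = 6.7995 min ≈ 6.80 min.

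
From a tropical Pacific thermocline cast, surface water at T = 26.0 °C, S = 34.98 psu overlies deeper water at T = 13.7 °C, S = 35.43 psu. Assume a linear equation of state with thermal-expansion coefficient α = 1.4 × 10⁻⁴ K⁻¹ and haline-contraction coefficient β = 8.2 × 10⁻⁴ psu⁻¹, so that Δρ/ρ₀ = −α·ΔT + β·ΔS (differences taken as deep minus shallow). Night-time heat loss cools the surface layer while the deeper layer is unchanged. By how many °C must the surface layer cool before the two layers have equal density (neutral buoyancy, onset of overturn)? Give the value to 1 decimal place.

14.9 °C

Neutral buoyancy requires Δρ = 0, i.e. −α(T_deep − T_surf′) + β(S_deep − S_surf) = 0.
T_surf′ = T_deep − (β/α)·ΔS = 13.7 − (8.2 × 10⁻⁴/1.4 × 10⁻⁴)·(+0.45) = 11.064 °C.
Cooling required: 26.0 − (11.064) = 14.936 °C.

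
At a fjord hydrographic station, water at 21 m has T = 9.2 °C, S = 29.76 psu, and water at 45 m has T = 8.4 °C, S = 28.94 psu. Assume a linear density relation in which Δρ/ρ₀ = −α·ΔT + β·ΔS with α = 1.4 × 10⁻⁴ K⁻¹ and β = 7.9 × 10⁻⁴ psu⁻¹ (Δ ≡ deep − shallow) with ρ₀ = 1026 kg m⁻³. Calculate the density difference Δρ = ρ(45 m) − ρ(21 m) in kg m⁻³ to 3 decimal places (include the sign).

-0.550 kg m⁻³

ΔT = -0.8 K, ΔS = -0.82 psu (deep − shallow).
Δρ/ρ₀ = −(1.4 × 10⁻⁴)(-0.8) + (7.9 × 10⁻⁴)(-0.82) = -5.358 × 10⁻⁴.
Δρ = 1026 × (-5.358 × 10⁻⁴) = -0.550 kg m⁻³.
Negative Δρ: lighter below, statically unstable.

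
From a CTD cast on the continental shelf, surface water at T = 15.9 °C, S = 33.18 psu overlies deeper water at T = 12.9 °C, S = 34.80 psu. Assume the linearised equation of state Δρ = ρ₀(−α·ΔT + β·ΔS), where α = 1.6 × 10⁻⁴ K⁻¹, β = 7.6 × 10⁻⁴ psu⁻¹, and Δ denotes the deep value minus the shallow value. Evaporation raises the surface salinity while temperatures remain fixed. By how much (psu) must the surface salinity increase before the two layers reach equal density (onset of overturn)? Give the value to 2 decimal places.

Neutral buoyancy requires −α(T_deep − T_surf) + β(S_deep − S_surf′) = 0.
S_surf′ = S_deep − (α/β)·ΔT = 34.80 − (1.6 × 10⁻⁴/7.6 × 10⁻⁴)·(-3.0) = 35.4316 psu.
Increase required: 35.4316 − 33.18 = 2.2516 psu.

2.25 psu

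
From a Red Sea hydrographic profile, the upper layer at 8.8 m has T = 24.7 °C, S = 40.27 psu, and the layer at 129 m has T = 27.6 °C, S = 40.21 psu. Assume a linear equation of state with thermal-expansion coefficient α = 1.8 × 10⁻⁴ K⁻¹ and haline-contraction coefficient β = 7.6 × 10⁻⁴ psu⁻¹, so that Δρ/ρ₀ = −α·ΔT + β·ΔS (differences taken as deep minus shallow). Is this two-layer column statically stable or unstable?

ΔT = 27.6 − 24.7 = +2.9 K and ΔS = 40.21 − 40.27 = -0.06 psu (deep − shallow).
−αΔT = -5.22 × 10⁻⁴; βΔS = -4.56 × 10⁻⁵; sum Δρ/ρ₀ = -5.676 × 10⁻⁴.
Δρ/ρ₀ < 0, so Δρ < 0: deeper water is lighter → statically unstable; the column would overturn.

unstable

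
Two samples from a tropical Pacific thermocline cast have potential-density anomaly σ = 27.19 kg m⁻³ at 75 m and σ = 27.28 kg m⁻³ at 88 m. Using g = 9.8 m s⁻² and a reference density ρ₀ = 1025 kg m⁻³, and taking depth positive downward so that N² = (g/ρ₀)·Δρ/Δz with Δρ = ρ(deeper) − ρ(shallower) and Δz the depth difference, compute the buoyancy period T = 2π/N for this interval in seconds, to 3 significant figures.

Δρ = 1027.28 − 1027.19 = 0.09 kg m⁻³ over Δz = 88 − 75 = 13 m.
N² = (9.8/1025) × (0.09/13) = 6.6191 × 10⁻⁵ s⁻².
N = √(6.6191 × 10⁻⁵) = 8.1358 × 10⁻³ rad s⁻¹, so T = 2π/N = 772.29 s ≈ 772 s.
Since Δρ > 0 the layer is stably stratified.

772 s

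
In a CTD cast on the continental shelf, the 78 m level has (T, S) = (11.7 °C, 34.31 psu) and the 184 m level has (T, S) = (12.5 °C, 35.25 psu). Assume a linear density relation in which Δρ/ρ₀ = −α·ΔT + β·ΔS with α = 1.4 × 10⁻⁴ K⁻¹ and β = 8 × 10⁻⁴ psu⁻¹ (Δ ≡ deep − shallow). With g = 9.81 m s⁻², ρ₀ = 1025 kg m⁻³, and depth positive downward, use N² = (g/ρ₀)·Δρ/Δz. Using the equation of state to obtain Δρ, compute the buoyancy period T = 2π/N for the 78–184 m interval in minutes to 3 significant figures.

13.6 min

ΔT = +0.8 K, ΔS = +0.94 psu (deep − shallow).
Δρ/ρ₀ = −αΔT + βΔS = -1.12 × 10⁻⁴ + 7.52 × 10⁻⁴ = 6.40 × 10⁻⁴, so Δρ ≈ 0.6560 kg m⁻³.
N² = (g/ρ₀)·Δρ/Δz = g·(Δρ/ρ₀)/Δz = 9.81 × 6.40 × 10⁻⁴ / 106 = 5.9230 × 10⁻⁵ s⁻².
N = √(5.9230 × 10⁻⁵) = 7.6961 × 10⁻³ rad s⁻¹ → T = 2π/N = 816.41 s = 13.607 min ≈ 13.6 min.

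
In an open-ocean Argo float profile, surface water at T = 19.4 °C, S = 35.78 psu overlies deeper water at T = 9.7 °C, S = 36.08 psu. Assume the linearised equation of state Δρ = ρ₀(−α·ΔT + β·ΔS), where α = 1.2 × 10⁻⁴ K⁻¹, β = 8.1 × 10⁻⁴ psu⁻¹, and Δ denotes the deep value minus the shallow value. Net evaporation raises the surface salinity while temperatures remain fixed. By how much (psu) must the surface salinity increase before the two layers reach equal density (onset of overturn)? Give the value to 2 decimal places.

Neutral buoyancy requires −α(T_deep − T_surf) + β(S_deep − S_surf′) = 0.
S_surf′ = S_deep − (α/β)·ΔT = 36.08 − (1.2 × 10⁻⁴/8.1 × 10⁻⁴)·(-9.7) = 37.5170 psu.
Increase required: 37.5170 − 35.78 = 1.7370 psu.

1.74 psu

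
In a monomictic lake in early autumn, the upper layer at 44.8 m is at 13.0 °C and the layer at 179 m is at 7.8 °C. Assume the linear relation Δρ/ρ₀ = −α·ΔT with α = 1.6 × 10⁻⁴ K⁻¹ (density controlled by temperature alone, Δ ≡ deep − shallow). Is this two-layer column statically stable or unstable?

ΔT = 7.8 − 13.0 = -5.2 K, so Δρ/ρ₀ = −αΔT = 8.32 × 10⁻⁴.
Δρ/ρ₀ > 0, so Δρ > 0: deeper water is denser → statically stable.

stable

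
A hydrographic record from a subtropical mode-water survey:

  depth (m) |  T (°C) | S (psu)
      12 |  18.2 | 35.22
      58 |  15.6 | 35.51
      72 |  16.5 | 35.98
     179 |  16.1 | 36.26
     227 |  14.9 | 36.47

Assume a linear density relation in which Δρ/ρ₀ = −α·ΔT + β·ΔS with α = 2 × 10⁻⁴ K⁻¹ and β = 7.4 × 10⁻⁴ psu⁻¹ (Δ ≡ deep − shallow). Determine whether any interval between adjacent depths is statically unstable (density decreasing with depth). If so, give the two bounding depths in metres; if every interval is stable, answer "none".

none

Evaluate Δρ/ρ₀ = −αΔT + βΔS across each adjacent pair:
  12–58 m: −αΔT+βΔS = −(2 × 10⁻⁴)(-2.6)+(7.4 × 10⁻⁴)(+0.29) = 7.3 × 10⁻⁴ → stable
  58–72 m: −αΔT+βΔS = −(2 × 10⁻⁴)(+0.9)+(7.4 × 10⁻⁴)(+0.47) = 1.7 × 10⁻⁴ → stable
  72–179 m: −αΔT+βΔS = −(2 × 10⁻⁴)(-0.4)+(7.4 × 10⁻⁴)(+0.28) = 2.9 × 10⁻⁴ → stable
  179–227 m: −αΔT+βΔS = −(2 × 10⁻⁴)(-1.2)+(7.4 × 10⁻⁴)(+0.21) = 4.0 × 10⁻⁴ → stable
Every interval has Δρ > 0: the column is stably stratified throughout.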